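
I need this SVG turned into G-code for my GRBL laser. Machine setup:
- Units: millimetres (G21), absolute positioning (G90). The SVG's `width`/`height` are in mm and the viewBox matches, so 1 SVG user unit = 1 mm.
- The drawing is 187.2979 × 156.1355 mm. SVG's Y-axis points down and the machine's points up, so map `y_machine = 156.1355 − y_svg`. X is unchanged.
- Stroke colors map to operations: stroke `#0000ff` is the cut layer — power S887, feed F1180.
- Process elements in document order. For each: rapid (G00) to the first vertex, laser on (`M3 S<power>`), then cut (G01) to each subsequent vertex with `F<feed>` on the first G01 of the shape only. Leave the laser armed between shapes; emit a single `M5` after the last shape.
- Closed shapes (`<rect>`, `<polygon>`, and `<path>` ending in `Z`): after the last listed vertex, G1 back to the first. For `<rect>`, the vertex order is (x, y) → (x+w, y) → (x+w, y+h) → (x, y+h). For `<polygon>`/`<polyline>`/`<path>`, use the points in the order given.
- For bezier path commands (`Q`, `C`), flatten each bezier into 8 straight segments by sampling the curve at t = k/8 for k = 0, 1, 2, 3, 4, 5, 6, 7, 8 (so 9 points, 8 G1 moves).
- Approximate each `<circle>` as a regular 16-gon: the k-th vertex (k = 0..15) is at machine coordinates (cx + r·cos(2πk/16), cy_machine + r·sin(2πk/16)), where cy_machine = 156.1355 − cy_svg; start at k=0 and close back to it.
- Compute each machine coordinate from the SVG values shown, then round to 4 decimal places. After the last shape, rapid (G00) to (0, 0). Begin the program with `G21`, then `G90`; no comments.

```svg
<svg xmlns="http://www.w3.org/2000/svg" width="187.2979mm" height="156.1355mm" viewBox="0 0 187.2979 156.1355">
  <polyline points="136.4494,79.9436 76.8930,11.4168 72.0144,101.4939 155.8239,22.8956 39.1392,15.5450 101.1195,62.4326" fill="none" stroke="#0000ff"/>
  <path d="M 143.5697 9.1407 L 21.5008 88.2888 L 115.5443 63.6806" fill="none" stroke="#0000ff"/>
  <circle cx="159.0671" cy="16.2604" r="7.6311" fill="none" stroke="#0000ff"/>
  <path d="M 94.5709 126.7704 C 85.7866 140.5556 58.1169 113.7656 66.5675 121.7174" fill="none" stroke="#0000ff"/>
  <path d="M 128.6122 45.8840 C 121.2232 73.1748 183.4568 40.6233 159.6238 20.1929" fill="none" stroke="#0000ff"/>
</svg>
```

G21
G90
G00 X136.4494 Y76.1919
M3 S887
G01 X76.8930 Y144.7187 F1180
G01 X72.0144 Y54.6416
G01 X155.8239 Y133.2399
G01 X39.1392 Y140.5905
G01 X101.1195 Y93.7029
G00 X143.5697 Y146.9948
M3 S887
G01 X21.5008 Y67.8467 F1180
G01 X115.5443 Y92.4549
G00 X166.6982 Y139.8751
M3 S887
G01 X166.1173 Y142.7954 F1180
G01 X164.4631 Y145.2711
G01 X161.9874 Y146.9253
G01 X159.0671 Y147.5062
G01 X156.1468 Y146.9253
G01 X153.6711 Y145.2711
G01 X152.0169 Y142.7954
G01 X151.4360 Y139.8751
G01 X152.0169 Y136.9548
G01 X153.6711 Y134.4791
G01 X156.1468 Y132.8249
G01 X159.0671 Y132.2440
G01 X161.9874 Y132.8249
G01 X164.4631 Y134.4791
G01 X166.1173 Y136.9548
G01 X166.6982 Y139.8751
G00 X94.5709 Y29.3651
M3 S887
G01 X90.4990 Y25.9505 F1180
G01 X85.3011 Y25.4572
G01 X79.6220 Y27.0026
G01 X74.1061 Y29.7041
G01 X69.3981 Y32.6790
G01 X66.1426 Y35.0447
G01 X64.9842 Y35.9186
G01 X66.5675 Y34.4181
G00 X128.6122 Y110.2515
M3 S887
G01 X128.8008 Y102.6820 F1180
G01 X133.6920 Y99.8794
G01 X141.4614 Y101.0004
G01 X150.2845 Y105.2016
G01 X158.3368 Y111.6398
G01 X163.7937 Y119.4715
G01 X164.8309 Y127.8536
G01 X159.6238 Y135.9426
M5
G00 X0.0000 Y0.0000

viewBox `0 0 187.2979 156.1355` with mm width/height → 1 unit = 1 mm. Flip: y_m = 156.1355 − y_svg.

**Shape 1** — `<polyline>` open polyline, stroke `#0000ff` → cut (S887, F1180). Machine vertices: (136.4494,76.1919) → (76.8930,144.7187) → (72.0144,54.6416) → (155.8239,133.2399) → (39.1392,140.5905) → (101.1195,93.7029). Open path.

**Shape 2** — `<path>` open polyline, stroke `#0000ff` → cut (S887, F1180). Machine vertices: (143.5697,146.9948) → (21.5008,67.8467) → (115.5443,92.4549). Open path.

**Shape 3** — `<circle>` circle, stroke `#0000ff` → cut (S887, F1180). Machine vertices: (166.6982,139.8751) → (166.1173,142.7954) → (164.4631,145.2711) → (161.9874,146.9253) → (159.0671,147.5062) → (156.1468,146.9253) → (153.6711,145.2711) → (152.0169,142.7954) → (151.4360,139.8751) → (152.0169,136.9548) → (153.6711,134.4791) → (156.1468,132.8249) → (159.0671,132.2440) → (161.9874,132.8249) → (164.4631,134.4791) → (166.1173,136.9548) → (166.6982,139.8751). Closed: final G1 returns to the first vertex.

**Shape 4** — `<path>` cubic bezier, stroke `#0000ff` → cut (S887, F1180). Control points (SVG): P0=(94.5709,126.7704), P1=(85.7866,140.5556), P2=(58.1169,113.7656), P3=(66.5675,121.7174); sampled at t=k/8. Machine vertices: (94.5709,29.3651) → (90.4990,25.9505) → (85.3011,25.4572) → (79.6220,27.0026) → (74.1061,29.7041) → (69.3981,32.6790) → (66.1426,35.0447) → (64.9842,35.9186) → (66.5675,34.4181). Open path.

**Shape 5** — `<path>` cubic bezier, stroke `#0000ff` → cut (S887, F1180). Control points (SVG): P0=(128.6122,45.8840), P1=(121.2232,73.1748), P2=(183.4568,40.6233), P3=(159.6238,20.1929); sampled at t=k/8. Machine vertices: (128.6122,110.2515) → (128.8008,102.6820) → (133.6920,99.8794) → (141.4614,101.0004) → (150.2845,105.2016) → (158.3368,111.6398) → (163.7937,119.4715) → (164.8309,127.8536) → (159.6238,135.9426). Open path.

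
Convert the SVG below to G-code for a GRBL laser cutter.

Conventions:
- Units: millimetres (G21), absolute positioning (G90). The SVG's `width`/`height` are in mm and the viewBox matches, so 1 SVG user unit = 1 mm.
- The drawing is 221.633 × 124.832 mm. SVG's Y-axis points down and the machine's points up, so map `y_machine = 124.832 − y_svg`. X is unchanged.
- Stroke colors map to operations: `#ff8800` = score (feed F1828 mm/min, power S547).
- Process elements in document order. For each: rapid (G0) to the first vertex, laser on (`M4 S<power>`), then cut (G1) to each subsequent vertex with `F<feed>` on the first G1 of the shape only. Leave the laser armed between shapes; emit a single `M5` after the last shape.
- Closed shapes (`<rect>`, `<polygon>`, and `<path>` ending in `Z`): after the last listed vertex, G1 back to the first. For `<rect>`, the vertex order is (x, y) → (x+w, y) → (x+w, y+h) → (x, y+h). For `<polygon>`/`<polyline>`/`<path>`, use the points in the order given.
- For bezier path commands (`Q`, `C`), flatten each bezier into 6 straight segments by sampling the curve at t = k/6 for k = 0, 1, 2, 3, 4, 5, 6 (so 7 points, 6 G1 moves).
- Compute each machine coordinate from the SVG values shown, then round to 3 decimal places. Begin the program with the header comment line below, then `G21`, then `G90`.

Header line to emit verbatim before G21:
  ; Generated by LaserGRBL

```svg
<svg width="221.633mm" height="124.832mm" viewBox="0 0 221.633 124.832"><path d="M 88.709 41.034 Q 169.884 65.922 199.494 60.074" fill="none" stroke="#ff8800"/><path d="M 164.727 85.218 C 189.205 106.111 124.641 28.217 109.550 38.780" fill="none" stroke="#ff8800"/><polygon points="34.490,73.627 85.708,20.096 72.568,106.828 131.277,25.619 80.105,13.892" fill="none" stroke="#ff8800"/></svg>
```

; Generated by LaserGRBL
G21
G90
G0 X88.709 Y83.798
M4 S547
G1 X114.335 Y76.356 F1828
G1 X137.096 Y70.621
G1 X156.993 Y66.594
G1 X174.025 Y64.274
G1 X188.192 Y63.662
G1 X199.494 Y64.758
G0 X164.727 Y39.614
M4 S547
G1 X170.187 Y36.533 F1828
G1 X164.655 Y44.715
G1 X151.977 Y58.959
G1 X136.002 Y74.064
G1 X120.577 Y84.829
G1 X109.550 Y86.052
G0 X34.490 Y51.205
M4 S547
G1 X85.708 Y104.736 F1828
G1 X72.568 Y18.004
G1 X131.277 Y99.213
G1 X80.105 Y110.940
G1 X34.490 Y51.205
M5

Since the viewBox matches the mm dimensions, user units are millimetres directly. The only transform is the Y-flip y_m = 124.832 − y_svg.

Shape 1 is a quadratic bezier drawn with `<path>`. Its stroke #ff8800 means score at S547, F1828. After flipping Y the toolpath is (88.709,83.798) → (114.335,76.356) → (137.096,70.621) → (156.993,66.594) → (174.025,64.274) → (188.192,63.662) → (199.494,64.758).

Shape 2 is a cubic bezier drawn with `<path>`. Its stroke #ff8800 means score at S547, F1828. After flipping Y the toolpath is (164.727,39.614) → (170.187,36.533) → (164.655,44.715) → (151.977,58.959) → (136.002,74.064) → (120.577,84.829) → (109.550,86.052).

Shape 3 is a closed polygon drawn with `<polygon>`. Its stroke #ff8800 means score at S547, F1828. After flipping Y the toolpath is (34.490,51.205) → (85.708,104.736) → (72.568,18.004) → (131.277,99.213) → (80.105,110.940) → (34.490,51.205), returning to the start.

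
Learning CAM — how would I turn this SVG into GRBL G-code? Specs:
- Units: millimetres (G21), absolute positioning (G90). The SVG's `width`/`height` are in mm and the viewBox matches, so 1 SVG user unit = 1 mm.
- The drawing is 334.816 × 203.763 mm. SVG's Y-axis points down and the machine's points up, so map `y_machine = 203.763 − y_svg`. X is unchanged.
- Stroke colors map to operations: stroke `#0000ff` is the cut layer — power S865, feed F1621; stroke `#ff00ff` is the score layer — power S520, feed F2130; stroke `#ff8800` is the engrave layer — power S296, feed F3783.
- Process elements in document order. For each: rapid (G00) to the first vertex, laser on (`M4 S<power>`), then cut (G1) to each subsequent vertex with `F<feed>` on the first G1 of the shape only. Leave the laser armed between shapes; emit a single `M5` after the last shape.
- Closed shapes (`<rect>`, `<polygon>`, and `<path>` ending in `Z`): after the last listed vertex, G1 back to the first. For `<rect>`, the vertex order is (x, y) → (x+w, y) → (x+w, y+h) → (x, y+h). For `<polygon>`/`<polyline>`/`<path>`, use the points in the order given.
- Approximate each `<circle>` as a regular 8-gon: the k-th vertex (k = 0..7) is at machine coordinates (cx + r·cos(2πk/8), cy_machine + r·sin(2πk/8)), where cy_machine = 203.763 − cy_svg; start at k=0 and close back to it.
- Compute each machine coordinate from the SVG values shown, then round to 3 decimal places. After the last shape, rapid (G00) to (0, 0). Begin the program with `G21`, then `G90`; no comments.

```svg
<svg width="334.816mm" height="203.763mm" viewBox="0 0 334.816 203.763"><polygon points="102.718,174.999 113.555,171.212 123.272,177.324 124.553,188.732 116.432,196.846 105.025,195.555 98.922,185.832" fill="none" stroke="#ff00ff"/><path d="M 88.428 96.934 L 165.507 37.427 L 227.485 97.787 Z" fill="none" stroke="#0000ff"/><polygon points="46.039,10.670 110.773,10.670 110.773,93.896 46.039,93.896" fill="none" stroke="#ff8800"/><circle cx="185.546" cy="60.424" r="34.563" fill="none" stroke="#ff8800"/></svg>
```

G21
G90
G00 X102.718 Y28.764
M4 S520
G1 X113.555 Y32.551 F2130
G1 X123.272 Y26.439
G1 X124.553 Y15.031
G1 X116.432 Y6.917
G1 X105.025 Y8.208
G1 X98.922 Y17.931
G1 X102.718 Y28.764
G00 X88.428 Y106.829
M4 S865
G1 X165.507 Y166.336 F1621
G1 X227.485 Y105.976
G1 X88.428 Y106.829
G00 X46.039 Y193.093
M4 S296
G1 X110.773 Y193.093 F3783
G1 X110.773 Y109.867
G1 X46.039 Y109.867
G1 X46.039 Y193.093
G00 X220.109 Y143.339
M4 S296
G1 X209.986 Y167.779 F3783
G1 X185.546 Y177.902
G1 X161.106 Y167.779
G1 X150.983 Y143.339
G1 X161.106 Y118.899
G1 X185.546 Y108.776
G1 X209.986 Y118.899
G1 X220.109 Y143.339
M5
G00 X0.000 Y0.000

1 u = 1 mm; y_m = 203.763 − y.

[1] `<polygon>` regular polygon, #ff00ff→score S520 F2130: (102.718,28.764) → (113.555,32.551) → (123.272,26.439) → (124.553,15.031) → (116.432,6.917) → (105.025,8.208) → (98.922,17.931) → (102.718,28.764) (closed)

[2] `<path>` closed polygon, #0000ff→cut S865 F1621: (88.428,106.829) → (165.507,166.336) → (227.485,105.976) → (88.428,106.829) (closed)

[3] `<polygon>` rectangle, #ff8800→engrave S296 F3783: (46.039,193.093) → (110.773,193.093) → (110.773,109.867) → (46.039,109.867) → (46.039,193.093) (closed)

[4] `<circle>` circle, #ff8800→engrave S296 F3783: (220.109,143.339) → (209.986,167.779) → (185.546,177.902) → (161.106,167.779) → (150.983,143.339) → (161.106,118.899) → (185.546,108.776) → (209.986,118.899) → (220.109,143.339) (closed)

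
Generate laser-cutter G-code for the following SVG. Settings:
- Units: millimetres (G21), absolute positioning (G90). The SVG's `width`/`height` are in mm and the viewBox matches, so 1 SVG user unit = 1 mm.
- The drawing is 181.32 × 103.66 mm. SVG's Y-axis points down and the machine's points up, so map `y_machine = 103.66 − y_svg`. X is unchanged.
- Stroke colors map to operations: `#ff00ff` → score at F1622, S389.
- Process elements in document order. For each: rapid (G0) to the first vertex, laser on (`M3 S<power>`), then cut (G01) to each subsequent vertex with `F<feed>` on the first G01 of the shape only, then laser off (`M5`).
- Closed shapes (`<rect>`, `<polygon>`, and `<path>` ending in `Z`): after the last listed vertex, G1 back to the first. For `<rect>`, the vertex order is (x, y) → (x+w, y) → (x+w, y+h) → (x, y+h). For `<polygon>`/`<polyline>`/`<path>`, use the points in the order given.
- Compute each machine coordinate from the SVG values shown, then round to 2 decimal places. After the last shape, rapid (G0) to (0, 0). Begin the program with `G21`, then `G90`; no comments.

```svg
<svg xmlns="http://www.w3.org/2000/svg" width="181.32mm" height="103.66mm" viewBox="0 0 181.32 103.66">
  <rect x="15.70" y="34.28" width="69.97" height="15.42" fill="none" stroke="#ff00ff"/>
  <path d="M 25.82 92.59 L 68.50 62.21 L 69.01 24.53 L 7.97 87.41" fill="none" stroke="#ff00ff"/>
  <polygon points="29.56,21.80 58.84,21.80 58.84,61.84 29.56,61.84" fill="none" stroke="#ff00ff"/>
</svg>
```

G21
G90
G0 X15.70 Y69.38
M3 S389
G01 X85.67 Y69.38 F1622
G01 X85.67 Y53.96
G01 X15.70 Y53.96
G01 X15.70 Y69.38
M5
G0 X25.82 Y11.07
M3 S389
G01 X68.50 Y41.45 F1622
G01 X69.01 Y79.13
G01 X7.97 Y16.25
M5
G0 X29.56 Y81.86
M3 S389
G01 X58.84 Y81.86 F1622
G01 X58.84 Y41.82
G01 X29.56 Y41.82
G01 X29.56 Y81.86
M5
G0 X0.00 Y0.00

Since the viewBox matches the mm dimensions, user units are millimetres directly. The only transform is the Y-flip y_m = 103.66 − y_svg.

Shape 1 is a rectangle drawn with `<rect>`. Its stroke #ff00ff means score at S389, F1622. After flipping Y the toolpath is (15.70,69.38) → (85.67,69.38) → (85.67,53.96) → (15.70,53.96) → (15.70,69.38), returning to the start.

Shape 2 is a open polyline drawn with `<path>`. Its stroke #ff00ff means score at S389, F1622. After flipping Y the toolpath is (25.82,11.07) → (68.50,41.45) → (69.01,79.13) → (7.97,16.25).

Shape 3 is a rectangle drawn with `<polygon>`. Its stroke #ff00ff means score at S389, F1622. After flipping Y the toolpath is (29.56,81.86) → (58.84,81.86) → (58.84,41.82) → (29.56,41.82) → (29.56,81.86), returning to the start.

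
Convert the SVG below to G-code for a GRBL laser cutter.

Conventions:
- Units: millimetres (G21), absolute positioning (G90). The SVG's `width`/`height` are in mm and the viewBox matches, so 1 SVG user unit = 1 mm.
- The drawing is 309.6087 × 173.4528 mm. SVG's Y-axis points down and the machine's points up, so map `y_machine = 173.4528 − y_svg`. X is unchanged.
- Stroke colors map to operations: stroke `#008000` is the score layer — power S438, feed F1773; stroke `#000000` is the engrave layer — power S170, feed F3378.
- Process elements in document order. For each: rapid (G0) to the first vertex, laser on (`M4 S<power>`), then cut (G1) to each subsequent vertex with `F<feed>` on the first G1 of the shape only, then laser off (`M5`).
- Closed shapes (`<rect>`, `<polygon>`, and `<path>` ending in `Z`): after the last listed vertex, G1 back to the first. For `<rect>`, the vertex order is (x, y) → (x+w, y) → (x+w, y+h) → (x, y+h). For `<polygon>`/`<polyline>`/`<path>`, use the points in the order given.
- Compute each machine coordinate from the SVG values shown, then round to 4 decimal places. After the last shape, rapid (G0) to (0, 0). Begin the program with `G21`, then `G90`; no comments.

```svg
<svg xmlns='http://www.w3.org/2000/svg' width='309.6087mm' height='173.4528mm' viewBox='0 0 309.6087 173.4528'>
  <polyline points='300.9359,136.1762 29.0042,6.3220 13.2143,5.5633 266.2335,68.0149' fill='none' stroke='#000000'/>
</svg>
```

G21
G90
G0 X300.9359 Y37.2766
M4 S170
G1 X29.0042 Y167.1308 F3378
G1 X13.2143 Y167.8895
G1 X266.2335 Y105.4379
M5
G0 X0.0000 Y0.0000

Since the viewBox matches the mm dimensions, user units are millimetres directly. The only transform is the Y-flip y_m = 173.4528 − y_svg.

Shape 1 is a open polyline drawn with `<polyline>`. Its stroke #000000 means engrave at S170, F3378. After flipping Y the toolpath is (300.9359,37.2766) → (29.0042,167.1308) → (13.2143,167.8895) → (266.2335,105.4379).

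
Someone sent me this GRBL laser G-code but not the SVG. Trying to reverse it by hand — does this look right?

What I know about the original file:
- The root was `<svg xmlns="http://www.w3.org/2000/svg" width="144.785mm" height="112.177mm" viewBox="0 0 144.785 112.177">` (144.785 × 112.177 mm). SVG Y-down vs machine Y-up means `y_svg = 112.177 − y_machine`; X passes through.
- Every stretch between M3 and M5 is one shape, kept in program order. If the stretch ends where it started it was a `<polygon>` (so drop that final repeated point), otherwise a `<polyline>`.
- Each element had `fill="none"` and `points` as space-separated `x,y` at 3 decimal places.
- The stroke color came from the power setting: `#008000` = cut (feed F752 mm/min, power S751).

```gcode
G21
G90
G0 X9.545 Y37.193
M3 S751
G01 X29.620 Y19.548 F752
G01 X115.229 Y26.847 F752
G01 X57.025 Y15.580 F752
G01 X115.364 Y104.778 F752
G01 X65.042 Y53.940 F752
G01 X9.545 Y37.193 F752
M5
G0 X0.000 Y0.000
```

y_svg = 112.177 − y_m. Every run uses S751, so all elements get stroke `#008000` (cut).

[1] closed run; points: 9.545,74.984 29.620,92.629 115.229,85.330 57.025,96.597 115.364,7.399 65.042,58.237

<svg xmlns="http://www.w3.org/2000/svg" width="144.785mm" height="112.177mm" viewBox="0 0 144.785 112.177">
  <polygon points="9.545,74.984 29.620,92.629 115.229,85.330 57.025,96.597 115.364,7.399 65.042,58.237" fill="none" stroke="#008000"/>
</svg>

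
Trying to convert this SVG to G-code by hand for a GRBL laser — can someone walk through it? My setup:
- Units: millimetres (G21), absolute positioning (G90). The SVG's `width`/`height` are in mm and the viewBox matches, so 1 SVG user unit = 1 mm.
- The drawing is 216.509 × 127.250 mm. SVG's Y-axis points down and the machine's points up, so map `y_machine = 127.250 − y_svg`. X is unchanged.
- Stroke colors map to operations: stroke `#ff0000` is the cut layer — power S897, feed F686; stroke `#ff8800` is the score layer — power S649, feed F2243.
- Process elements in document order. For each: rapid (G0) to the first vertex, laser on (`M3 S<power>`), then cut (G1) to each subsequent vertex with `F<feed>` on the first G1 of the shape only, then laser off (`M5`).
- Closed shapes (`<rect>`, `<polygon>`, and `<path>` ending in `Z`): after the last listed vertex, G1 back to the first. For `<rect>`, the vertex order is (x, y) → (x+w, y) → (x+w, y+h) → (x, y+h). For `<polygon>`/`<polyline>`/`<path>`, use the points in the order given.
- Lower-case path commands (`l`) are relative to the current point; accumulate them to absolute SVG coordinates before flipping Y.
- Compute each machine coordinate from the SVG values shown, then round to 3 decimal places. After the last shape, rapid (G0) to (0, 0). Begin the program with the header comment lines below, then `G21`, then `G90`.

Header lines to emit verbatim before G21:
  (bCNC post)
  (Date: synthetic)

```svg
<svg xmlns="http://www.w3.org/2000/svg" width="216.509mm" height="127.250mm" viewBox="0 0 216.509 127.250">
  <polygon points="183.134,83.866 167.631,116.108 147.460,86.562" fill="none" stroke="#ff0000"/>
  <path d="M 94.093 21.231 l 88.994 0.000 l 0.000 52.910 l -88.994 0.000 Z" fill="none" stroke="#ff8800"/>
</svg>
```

(bCNC post)
(Date: synthetic)
G21
G90
G0 X183.134 Y43.384
M3 S897
G1 X167.631 Y11.142 F686
G1 X147.460 Y40.688
G1 X183.134 Y43.384
M5
G0 X94.093 Y106.019
M3 S649
G1 X183.087 Y106.019 F2243
G1 X183.087 Y53.109
G1 X94.093 Y53.109
G1 X94.093 Y106.019
M5
G0 X0.000 Y0.000

viewBox `0 0 216.509 127.250` with mm width/height → 1 unit = 1 mm. Flip: y_m = 127.250 − y_svg.

**Shape 1** — `<polygon>` regular polygon, stroke `#ff0000` → cut (S897, F686). Machine vertices: (183.134,43.384) → (167.631,11.142) → (147.460,40.688) → (183.134,43.384). Closed: final G1 returns to the first vertex.

**Shape 2** — `<path>` rectangle, stroke `#ff8800` → score (S649, F2243). Machine vertices: (94.093,106.019) → (183.087,106.019) → (183.087,53.109) → (94.093,53.109) → (94.093,106.019). Closed: final G1 returns to the first vertex.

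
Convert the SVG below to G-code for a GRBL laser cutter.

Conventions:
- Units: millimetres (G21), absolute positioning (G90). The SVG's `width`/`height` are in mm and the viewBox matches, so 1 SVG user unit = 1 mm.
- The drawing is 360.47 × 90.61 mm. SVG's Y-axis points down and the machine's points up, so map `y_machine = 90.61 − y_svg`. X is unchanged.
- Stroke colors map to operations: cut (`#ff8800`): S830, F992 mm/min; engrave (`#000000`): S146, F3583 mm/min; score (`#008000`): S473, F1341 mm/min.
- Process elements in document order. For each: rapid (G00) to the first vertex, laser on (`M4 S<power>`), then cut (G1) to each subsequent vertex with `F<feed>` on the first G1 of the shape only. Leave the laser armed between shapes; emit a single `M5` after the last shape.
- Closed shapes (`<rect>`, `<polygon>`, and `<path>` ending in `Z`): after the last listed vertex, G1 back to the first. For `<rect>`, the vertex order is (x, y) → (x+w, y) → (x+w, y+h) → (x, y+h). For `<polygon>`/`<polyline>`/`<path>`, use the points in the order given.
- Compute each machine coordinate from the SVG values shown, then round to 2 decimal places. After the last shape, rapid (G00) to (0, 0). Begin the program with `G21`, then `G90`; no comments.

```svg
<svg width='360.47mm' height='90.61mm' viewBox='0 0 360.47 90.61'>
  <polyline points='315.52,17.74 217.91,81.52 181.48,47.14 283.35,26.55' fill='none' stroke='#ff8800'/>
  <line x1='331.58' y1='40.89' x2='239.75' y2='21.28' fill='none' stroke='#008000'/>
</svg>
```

1 u = 1 mm; y_m = 90.61 − y.

[1] `<polyline>` open polyline, #ff8800→cut S830 F992: (315.52,72.87) → (217.91,9.09) → (181.48,43.47) → (283.35,64.06)

[2] `<line>` line segment, #008000→score S473 F1341: (331.58,49.72) → (239.75,69.33)

G21
G90
G00 X315.52 Y72.87
M4 S830
G1 X217.91 Y9.09 F992
G1 X181.48 Y43.47
G1 X283.35 Y64.06
G00 X331.58 Y49.72
M4 S473
G1 X239.75 Y69.33 F1341
M5
G00 X0.00 Y0.00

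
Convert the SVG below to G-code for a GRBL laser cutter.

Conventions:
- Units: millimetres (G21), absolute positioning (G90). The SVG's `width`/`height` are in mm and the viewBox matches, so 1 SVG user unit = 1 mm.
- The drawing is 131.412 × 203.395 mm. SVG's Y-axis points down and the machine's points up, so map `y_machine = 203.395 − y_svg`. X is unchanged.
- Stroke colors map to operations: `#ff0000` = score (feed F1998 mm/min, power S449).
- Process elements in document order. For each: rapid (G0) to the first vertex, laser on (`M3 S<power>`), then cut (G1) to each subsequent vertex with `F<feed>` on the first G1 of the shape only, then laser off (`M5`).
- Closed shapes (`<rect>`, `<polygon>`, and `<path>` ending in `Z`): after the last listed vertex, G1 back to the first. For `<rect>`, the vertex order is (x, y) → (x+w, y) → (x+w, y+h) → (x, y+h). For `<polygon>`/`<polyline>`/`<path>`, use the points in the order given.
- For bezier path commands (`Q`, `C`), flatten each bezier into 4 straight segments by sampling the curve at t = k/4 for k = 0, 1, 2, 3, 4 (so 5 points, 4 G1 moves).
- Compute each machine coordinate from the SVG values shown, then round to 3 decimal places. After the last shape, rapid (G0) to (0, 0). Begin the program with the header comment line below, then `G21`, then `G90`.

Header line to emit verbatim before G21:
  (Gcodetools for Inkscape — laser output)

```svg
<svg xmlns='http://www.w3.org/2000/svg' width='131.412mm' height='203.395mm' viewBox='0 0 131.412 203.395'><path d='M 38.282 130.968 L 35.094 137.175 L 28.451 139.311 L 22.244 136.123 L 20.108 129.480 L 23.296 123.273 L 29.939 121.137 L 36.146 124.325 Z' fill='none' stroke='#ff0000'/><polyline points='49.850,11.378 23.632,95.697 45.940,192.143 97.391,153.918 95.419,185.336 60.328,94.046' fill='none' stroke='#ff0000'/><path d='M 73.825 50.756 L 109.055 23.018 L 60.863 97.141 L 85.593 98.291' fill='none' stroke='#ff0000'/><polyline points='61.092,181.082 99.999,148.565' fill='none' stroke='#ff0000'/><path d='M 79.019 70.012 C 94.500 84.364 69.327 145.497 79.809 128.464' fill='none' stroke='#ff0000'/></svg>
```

(Gcodetools for Inkscape — laser output)
G21
G90
G0 X38.282 Y72.427
M3 S449
G1 X35.094 Y66.220 F1998
G1 X28.451 Y64.084
G1 X22.244 Y67.272
G1 X20.108 Y73.915
G1 X23.296 Y80.122
G1 X29.939 Y82.258
G1 X36.146 Y79.070
G1 X38.282 Y72.427
M5
G0 X49.850 Y192.017
M3 S449
G1 X23.632 Y107.698 F1998
G1 X45.940 Y11.252
G1 X97.391 Y49.477
G1 X95.419 Y18.059
G1 X60.328 Y109.349
M5
G0 X73.825 Y152.639
M3 S449
G1 X109.055 Y180.377 F1998
G1 X60.863 Y106.254
G1 X85.593 Y105.104
M5
G0 X61.092 Y22.313
M3 S449
G1 X99.999 Y54.830 F1998
M5
G0 X79.019 Y133.383
M3 S449
G1 X84.199 Y115.800 F1998
G1 X81.289 Y92.388
G1 X77.440 Y74.860
G1 X79.809 Y74.931
M5
G0 X0.000 Y0.000

Since the viewBox matches the mm dimensions, user units are millimetres directly. The only transform is the Y-flip y_m = 203.395 − y_svg.

Shape 1 is a regular polygon drawn with `<path>`. Its stroke #ff0000 means score at S449, F1998. After flipping Y the toolpath is (38.282,72.427) → (35.094,66.220) → (28.451,64.084) → (22.244,67.272) → (20.108,73.915) → (23.296,80.122) → (29.939,82.258) → (36.146,79.070) → (38.282,72.427), returning to the start.

Shape 2 is a open polyline drawn with `<polyline>`. Its stroke #ff0000 means score at S449, F1998. After flipping Y the toolpath is (49.850,192.017) → (23.632,107.698) → (45.940,11.252) → (97.391,49.477) → (95.419,18.059) → (60.328,109.349).

Shape 3 is a open polyline drawn with `<path>`. Its stroke #ff0000 means score at S449, F1998. After flipping Y the toolpath is (73.825,152.639) → (109.055,180.377) → (60.863,106.254) → (85.593,105.104).

Shape 4 is a line segment drawn with `<polyline>`. Its stroke #ff0000 means score at S449, F1998. After flipping Y the toolpath is (61.092,22.313) → (99.999,54.830).

Shape 5 is a cubic bezier drawn with `<path>`. Its stroke #ff0000 means score at S449, F1998. After flipping Y the toolpath is (79.019,133.383) → (84.199,115.800) → (81.289,92.388) → (77.440,74.860) → (79.809,74.931).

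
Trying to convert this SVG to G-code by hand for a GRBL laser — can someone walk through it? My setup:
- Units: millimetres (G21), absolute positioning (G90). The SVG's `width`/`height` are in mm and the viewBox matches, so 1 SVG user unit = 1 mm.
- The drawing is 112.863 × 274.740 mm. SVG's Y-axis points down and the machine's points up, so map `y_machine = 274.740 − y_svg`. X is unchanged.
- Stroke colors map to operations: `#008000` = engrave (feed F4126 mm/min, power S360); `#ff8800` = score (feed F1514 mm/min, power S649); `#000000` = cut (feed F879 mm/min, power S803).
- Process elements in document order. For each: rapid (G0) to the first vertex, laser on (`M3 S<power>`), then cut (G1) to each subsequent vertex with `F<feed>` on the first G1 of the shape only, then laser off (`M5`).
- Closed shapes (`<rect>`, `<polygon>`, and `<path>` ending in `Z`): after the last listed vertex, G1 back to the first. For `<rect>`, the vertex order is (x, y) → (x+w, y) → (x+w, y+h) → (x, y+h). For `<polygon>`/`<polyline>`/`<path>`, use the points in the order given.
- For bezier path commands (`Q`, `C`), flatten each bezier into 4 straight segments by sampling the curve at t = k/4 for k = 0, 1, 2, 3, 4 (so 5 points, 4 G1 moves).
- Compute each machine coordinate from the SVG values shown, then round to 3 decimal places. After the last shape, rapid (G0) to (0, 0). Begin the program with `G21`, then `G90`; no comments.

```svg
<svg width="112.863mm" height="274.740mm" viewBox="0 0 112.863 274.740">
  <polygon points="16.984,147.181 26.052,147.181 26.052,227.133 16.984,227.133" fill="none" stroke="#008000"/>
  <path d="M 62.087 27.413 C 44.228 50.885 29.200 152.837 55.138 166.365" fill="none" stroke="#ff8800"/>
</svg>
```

viewBox `0 0 112.863 274.740` with mm width/height → 1 unit = 1 mm. Flip: y_m = 274.740 − y_svg.

**Shape 1** — `<polygon>` rectangle, stroke `#008000` → engrave (S360, F4126). Machine vertices: (16.984,127.559) → (26.052,127.559) → (26.052,47.607) → (16.984,47.607) → (16.984,127.559). Closed: final G1 returns to the first vertex.

**Shape 2** — `<path>` cubic bezier, stroke `#ff8800` → score (S649, F1514). Control points (SVG): P0=(62.087,27.413), P1=(44.228,50.885), P2=(29.200,152.837), P3=(55.138,166.365); sampled at t=k/4. Machine vertices: (62.087,247.327) → (49.819,217.616) → (42.189,174.122) → (42.770,132.493) → (55.138,108.375). Open path.

G21
G90
G0 X16.984 Y127.559
M3 S360
G1 X26.052 Y127.559 F4126
G1 X26.052 Y47.607
G1 X16.984 Y47.607
G1 X16.984 Y127.559
M5
G0 X62.087 Y247.327
M3 S649
G1 X49.819 Y217.616 F1514
G1 X42.189 Y174.122
G1 X42.770 Y132.493
G1 X55.138 Y108.375
M5
G0 X0.000 Y0.000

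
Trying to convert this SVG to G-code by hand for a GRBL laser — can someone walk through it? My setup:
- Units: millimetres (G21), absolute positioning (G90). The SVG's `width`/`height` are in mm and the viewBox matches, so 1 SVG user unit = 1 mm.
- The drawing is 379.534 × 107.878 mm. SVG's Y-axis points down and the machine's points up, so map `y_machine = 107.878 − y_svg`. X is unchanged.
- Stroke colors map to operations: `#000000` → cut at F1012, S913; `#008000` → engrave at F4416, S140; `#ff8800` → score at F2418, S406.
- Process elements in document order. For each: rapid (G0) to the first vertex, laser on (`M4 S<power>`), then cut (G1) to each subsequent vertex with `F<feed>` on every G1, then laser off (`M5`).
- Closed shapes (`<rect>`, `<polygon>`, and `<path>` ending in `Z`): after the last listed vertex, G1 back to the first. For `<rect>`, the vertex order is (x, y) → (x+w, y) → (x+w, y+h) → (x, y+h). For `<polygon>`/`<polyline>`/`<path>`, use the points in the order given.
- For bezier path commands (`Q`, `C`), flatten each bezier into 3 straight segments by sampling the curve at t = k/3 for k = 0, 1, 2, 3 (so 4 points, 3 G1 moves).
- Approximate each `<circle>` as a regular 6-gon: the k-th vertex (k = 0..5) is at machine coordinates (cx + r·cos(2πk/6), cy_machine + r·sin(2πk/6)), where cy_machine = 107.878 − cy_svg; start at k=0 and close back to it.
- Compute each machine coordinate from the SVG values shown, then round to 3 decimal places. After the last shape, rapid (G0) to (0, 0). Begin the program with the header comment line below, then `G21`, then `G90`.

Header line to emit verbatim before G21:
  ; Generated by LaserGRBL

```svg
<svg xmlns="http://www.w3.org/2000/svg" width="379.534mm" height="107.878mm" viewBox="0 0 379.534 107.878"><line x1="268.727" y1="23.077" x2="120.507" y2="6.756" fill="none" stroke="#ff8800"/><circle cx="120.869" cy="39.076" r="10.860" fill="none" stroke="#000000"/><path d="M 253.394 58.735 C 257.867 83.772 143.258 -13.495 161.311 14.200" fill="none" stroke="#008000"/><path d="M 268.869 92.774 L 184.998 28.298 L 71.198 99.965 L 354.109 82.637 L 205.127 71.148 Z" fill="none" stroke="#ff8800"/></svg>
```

; Generated by LaserGRBL
G21
G90
G0 X268.727 Y84.801
M4 S406
G1 X120.507 Y101.122 F2418
M5
G0 X131.729 Y68.802
M4 S913
G1 X126.299 Y78.207 F1012
G1 X115.439 Y78.207 F1012
G1 X110.009 Y68.802 F1012
G1 X115.439 Y59.397 F1012
G1 X126.299 Y59.397 F1012
G1 X131.729 Y68.802 F1012
M5
G0 X253.394 Y49.143
M4 S140
G1 X227.497 Y55.716 F4416
G1 X178.155 Y88.877 F4416
G1 X161.311 Y93.678 F4416
M5
G0 X268.869 Y15.104
M4 S406
G1 X184.998 Y79.580 F2418
G1 X71.198 Y7.913 F2418
G1 X354.109 Y25.241 F2418
G1 X205.127 Y36.730 F2418
G1 X268.869 Y15.104 F2418
M5
G0 X0.000 Y0.000

1 u = 1 mm; y_m = 107.878 − y.

[1] `<line>` line segment, #ff8800→score S406 F2418: (268.727,84.801) → (120.507,101.122)

[2] `<circle>` circle, #000000→cut S913 F1012: (131.729,68.802) → (126.299,78.207) → (115.439,78.207) → (110.009,68.802) → (115.439,59.397) → (126.299,59.397) → (131.729,68.802) (closed)

[3] `<path>` cubic bezier, #008000→engrave S140 F4416: (253.394,49.143) → (227.497,55.716) → (178.155,88.877) → (161.311,93.678)

[4] `<path>` closed polygon, #ff8800→score S406 F2418: (268.869,15.104) → (184.998,79.580) → (71.198,7.913) → (354.109,25.241) → (205.127,36.730) → (268.869,15.104) (closed)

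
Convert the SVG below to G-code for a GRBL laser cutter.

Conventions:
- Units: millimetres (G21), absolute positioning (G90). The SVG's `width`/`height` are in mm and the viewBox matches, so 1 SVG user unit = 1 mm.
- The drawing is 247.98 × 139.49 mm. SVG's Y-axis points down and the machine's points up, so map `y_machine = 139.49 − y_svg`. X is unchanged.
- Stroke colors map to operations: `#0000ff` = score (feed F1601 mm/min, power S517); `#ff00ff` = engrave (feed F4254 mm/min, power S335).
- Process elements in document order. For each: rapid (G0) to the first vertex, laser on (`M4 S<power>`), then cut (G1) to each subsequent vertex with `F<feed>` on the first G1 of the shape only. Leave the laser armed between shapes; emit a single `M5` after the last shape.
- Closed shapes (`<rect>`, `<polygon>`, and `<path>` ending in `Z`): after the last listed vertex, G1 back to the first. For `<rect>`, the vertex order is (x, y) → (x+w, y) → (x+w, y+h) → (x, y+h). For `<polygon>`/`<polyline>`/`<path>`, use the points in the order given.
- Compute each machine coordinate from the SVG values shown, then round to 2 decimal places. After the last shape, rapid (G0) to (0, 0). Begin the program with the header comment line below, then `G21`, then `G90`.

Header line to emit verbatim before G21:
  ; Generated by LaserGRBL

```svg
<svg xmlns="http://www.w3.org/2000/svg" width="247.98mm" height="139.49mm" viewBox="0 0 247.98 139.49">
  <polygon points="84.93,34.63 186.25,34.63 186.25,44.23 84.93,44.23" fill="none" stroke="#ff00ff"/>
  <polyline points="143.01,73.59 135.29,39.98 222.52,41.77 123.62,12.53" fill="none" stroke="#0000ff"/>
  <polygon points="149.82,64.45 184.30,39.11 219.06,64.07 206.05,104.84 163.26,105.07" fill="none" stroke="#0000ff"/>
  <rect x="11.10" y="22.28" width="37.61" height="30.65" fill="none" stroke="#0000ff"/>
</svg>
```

1 u = 1 mm; y_m = 139.49 − y.

[1] `<polygon>` rectangle, #ff00ff→engrave S335 F4254: (84.93,104.86) → (186.25,104.86) → (186.25,95.26) → (84.93,95.26) → (84.93,104.86) (closed)

[2] `<polyline>` open polyline, #0000ff→score S517 F1601: (143.01,65.90) → (135.29,99.51) → (222.52,97.72) → (123.62,126.96)

[3] `<polygon>` regular polygon, #0000ff→score S517 F1601: (149.82,75.04) → (184.30,100.38) → (219.06,75.42) → (206.05,34.65) → (163.26,34.42) → (149.82,75.04) (closed)

[4] `<rect>` rectangle, #0000ff→score S517 F1601: (11.10,117.21) → (48.71,117.21) → (48.71,86.56) → (11.10,86.56) → (11.10,117.21) (closed)

; Generated by LaserGRBL
G21
G90
G0 X84.93 Y104.86
M4 S335
G1 X186.25 Y104.86 F4254
G1 X186.25 Y95.26
G1 X84.93 Y95.26
G1 X84.93 Y104.86
G0 X143.01 Y65.90
M4 S517
G1 X135.29 Y99.51 F1601
G1 X222.52 Y97.72
G1 X123.62 Y126.96
G0 X149.82 Y75.04
M4 S517
G1 X184.30 Y100.38 F1601
G1 X219.06 Y75.42
G1 X206.05 Y34.65
G1 X163.26 Y34.42
G1 X149.82 Y75.04
G0 X11.10 Y117.21
M4 S517
G1 X48.71 Y117.21 F1601
G1 X48.71 Y86.56
G1 X11.10 Y86.56
G1 X11.10 Y117.21
M5
G0 X0.00 Y0.00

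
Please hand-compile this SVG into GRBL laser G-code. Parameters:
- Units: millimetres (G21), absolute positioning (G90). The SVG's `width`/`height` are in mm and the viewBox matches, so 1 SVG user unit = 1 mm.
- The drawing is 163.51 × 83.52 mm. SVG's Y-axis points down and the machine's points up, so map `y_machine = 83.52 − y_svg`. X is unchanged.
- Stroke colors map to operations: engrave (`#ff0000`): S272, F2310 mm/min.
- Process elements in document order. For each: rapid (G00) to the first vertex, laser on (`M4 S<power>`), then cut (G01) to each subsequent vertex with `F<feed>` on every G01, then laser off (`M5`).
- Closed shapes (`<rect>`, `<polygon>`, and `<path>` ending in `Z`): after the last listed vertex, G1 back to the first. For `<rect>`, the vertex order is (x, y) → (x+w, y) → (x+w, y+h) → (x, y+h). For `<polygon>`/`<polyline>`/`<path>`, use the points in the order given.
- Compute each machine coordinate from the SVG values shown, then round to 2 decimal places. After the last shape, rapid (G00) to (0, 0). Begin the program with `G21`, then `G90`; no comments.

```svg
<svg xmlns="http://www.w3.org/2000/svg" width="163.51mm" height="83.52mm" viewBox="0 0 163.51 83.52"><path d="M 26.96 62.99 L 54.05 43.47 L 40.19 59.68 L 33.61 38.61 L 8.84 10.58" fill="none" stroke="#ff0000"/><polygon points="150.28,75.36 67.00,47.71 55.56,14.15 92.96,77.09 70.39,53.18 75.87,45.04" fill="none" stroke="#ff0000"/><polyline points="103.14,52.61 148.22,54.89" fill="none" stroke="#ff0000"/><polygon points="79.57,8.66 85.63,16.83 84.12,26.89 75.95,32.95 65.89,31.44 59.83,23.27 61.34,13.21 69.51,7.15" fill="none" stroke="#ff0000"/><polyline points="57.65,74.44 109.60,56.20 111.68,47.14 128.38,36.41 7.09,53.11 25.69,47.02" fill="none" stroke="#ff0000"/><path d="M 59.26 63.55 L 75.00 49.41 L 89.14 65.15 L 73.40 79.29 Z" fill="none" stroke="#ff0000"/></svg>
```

Since the viewBox matches the mm dimensions, user units are millimetres directly. The only transform is the Y-flip y_m = 83.52 − y_svg.

Shape 1 is a open polyline drawn with `<path>`. Its stroke #ff0000 means engrave at S272, F2310. After flipping Y the toolpath is (26.96,20.53) → (54.05,40.05) → (40.19,23.84) → (33.61,44.91) → (8.84,72.94).

Shape 2 is a closed polygon drawn with `<polygon>`. Its stroke #ff0000 means engrave at S272, F2310. After flipping Y the toolpath is (150.28,8.16) → (67.00,35.81) → (55.56,69.37) → (92.96,6.43) → (70.39,30.34) → (75.87,38.48) → (150.28,8.16), returning to the start.

Shape 3 is a line segment drawn with `<polyline>`. Its stroke #ff0000 means engrave at S272, F2310. After flipping Y the toolpath is (103.14,30.91) → (148.22,28.63).

Shape 4 is a regular polygon drawn with `<polygon>`. Its stroke #ff0000 means engrave at S272, F2310. After flipping Y the toolpath is (79.57,74.86) → (85.63,66.69) → (84.12,56.63) → (75.95,50.57) → (65.89,52.08) → (59.83,60.25) → (61.34,70.31) → (69.51,76.37) → (79.57,74.86), returning to the start.

Shape 5 is a open polyline drawn with `<polyline>`. Its stroke #ff0000 means engrave at S272, F2310. After flipping Y the toolpath is (57.65,9.08) → (109.60,27.32) → (111.68,36.38) → (128.38,47.11) → (7.09,30.41) → (25.69,36.50).

Shape 6 is a regular polygon drawn with `<path>`. Its stroke #ff0000 means engrave at S272, F2310. After flipping Y the toolpath is (59.26,19.97) → (75.00,34.11) → (89.14,18.37) → (73.40,4.23) → (59.26,19.97), returning to the start.

G21
G90
G00 X26.96 Y20.53
M4 S272
G01 X54.05 Y40.05 F2310
G01 X40.19 Y23.84 F2310
G01 X33.61 Y44.91 F2310
G01 X8.84 Y72.94 F2310
M5
G00 X150.28 Y8.16
M4 S272
G01 X67.00 Y35.81 F2310
G01 X55.56 Y69.37 F2310
G01 X92.96 Y6.43 F2310
G01 X70.39 Y30.34 F2310
G01 X75.87 Y38.48 F2310
G01 X150.28 Y8.16 F2310
M5
G00 X103.14 Y30.91
M4 S272
G01 X148.22 Y28.63 F2310
M5
G00 X79.57 Y74.86
M4 S272
G01 X85.63 Y66.69 F2310
G01 X84.12 Y56.63 F2310
G01 X75.95 Y50.57 F2310
G01 X65.89 Y52.08 F2310
G01 X59.83 Y60.25 F2310
G01 X61.34 Y70.31 F2310
G01 X69.51 Y76.37 F2310
G01 X79.57 Y74.86 F2310
M5
G00 X57.65 Y9.08
M4 S272
G01 X109.60 Y27.32 F2310
G01 X111.68 Y36.38 F2310
G01 X128.38 Y47.11 F2310
G01 X7.09 Y30.41 F2310
G01 X25.69 Y36.50 F2310
M5
G00 X59.26 Y19.97
M4 S272
G01 X75.00 Y34.11 F2310
G01 X89.14 Y18.37 F2310
G01 X73.40 Y4.23 F2310
G01 X59.26 Y19.97 F2310
M5
G00 X0.00 Y0.00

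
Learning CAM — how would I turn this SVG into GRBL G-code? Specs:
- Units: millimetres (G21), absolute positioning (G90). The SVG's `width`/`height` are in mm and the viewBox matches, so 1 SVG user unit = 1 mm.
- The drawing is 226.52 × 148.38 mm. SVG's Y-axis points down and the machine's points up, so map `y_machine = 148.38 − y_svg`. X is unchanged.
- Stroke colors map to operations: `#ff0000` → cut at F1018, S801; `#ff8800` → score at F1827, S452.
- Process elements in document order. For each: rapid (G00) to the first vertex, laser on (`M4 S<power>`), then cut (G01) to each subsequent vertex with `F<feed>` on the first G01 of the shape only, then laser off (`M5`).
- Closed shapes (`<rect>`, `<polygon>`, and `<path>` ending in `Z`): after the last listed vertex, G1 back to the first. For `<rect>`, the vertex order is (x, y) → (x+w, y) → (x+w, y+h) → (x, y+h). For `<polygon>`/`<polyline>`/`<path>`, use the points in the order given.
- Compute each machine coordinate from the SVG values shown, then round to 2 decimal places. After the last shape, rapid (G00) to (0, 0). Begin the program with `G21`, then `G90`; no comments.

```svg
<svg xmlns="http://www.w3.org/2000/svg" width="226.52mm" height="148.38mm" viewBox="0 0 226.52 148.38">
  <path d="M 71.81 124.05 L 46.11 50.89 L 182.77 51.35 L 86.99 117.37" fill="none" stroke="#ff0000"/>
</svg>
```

G21
G90
G00 X71.81 Y24.33
M4 S801
G01 X46.11 Y97.49 F1018
G01 X182.77 Y97.03
G01 X86.99 Y31.01
M5
G00 X0.00 Y0.00

1 u = 1 mm; y_m = 148.38 − y.

[1] `<path>` open polyline, #ff0000→cut S801 F1018: (71.81,24.33) → (46.11,97.49) → (182.77,97.03) → (86.99,31.01)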